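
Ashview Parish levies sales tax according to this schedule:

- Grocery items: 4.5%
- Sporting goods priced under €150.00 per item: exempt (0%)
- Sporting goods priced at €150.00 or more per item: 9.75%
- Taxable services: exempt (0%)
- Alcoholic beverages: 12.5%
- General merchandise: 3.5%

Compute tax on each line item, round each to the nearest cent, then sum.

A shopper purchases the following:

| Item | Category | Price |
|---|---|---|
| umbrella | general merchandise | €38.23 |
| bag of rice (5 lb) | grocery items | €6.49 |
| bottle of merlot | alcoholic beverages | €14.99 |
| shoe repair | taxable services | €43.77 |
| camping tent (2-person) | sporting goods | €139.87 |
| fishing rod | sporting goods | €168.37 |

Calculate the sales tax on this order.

€19.92

Umbrella €38.23: general merchandise → 3.5% → €1.34
Bag of rice (5 lb) €6.49: grocery items → 4.5% → €0.29
Bottle of merlot €14.99: alcoholic beverages → 12.5% → €1.87
Shoe repair €43.77: taxable services → 0% → €0.00
Camping tent (2-person) €139.87: sporting goods, under €150.00 → 0% → €0.00
Fishing rod €168.37: sporting goods, €150.00 or more → 9.75% → €16.42
Total tax = €1.34 + €0.29 + €1.87 + €16.42 = €19.92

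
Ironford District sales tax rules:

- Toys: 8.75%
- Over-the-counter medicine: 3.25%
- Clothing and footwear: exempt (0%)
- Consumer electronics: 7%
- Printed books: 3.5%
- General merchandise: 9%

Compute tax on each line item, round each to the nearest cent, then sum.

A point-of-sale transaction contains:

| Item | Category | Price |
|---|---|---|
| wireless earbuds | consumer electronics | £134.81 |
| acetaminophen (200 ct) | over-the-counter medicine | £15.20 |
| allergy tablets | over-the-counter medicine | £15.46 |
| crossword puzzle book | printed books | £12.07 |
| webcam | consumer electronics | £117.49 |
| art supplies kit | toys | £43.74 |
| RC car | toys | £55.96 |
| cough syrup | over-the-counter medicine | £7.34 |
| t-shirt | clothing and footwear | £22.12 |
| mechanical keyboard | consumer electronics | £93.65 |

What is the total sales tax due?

Wireless earbuds £134.81: consumer electronics → 7% → £9.44
Acetaminophen (200 ct) £15.20: over-the-counter medicine → 3.25% → £0.49
Allergy tablets £15.46: over-the-counter medicine → 3.25% → £0.50
Crossword puzzle book £12.07: printed books → 3.5% → £0.42
Webcam £117.49: consumer electronics → 7% → £8.22
Art supplies kit £43.74: toys → 8.75% → £3.83
RC car £55.96: toys → 8.75% → £4.90
Cough syrup £7.34: over-the-counter medicine → 3.25% → £0.24
T-shirt £22.12: clothing and footwear → 0% → £0.00
Mechanical keyboard £93.65: consumer electronics → 7% → £6.56
Total tax = £9.44 + £0.49 + £0.50 + £0.42 + £8.22 + £3.83 + £4.90 + £0.24 + £6.56 = £34.60

£34.60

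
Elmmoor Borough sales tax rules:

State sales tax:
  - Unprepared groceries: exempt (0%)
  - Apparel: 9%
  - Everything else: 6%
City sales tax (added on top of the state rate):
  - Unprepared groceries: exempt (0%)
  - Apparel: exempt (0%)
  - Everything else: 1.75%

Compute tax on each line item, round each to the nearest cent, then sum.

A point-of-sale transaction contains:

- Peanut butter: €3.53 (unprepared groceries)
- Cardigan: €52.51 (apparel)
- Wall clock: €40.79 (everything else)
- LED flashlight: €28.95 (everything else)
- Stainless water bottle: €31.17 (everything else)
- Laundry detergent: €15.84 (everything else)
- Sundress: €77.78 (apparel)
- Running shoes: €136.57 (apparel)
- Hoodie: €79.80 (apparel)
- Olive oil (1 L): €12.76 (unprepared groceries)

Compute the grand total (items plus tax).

€519.95

Peanut butter €3.53: unprepared groceries → 0% + 0% city = 0% → €0.00
Cardigan €52.51: apparel → 9% + 0% city = 9% → €4.73
Wall clock €40.79: everything else → 6% + 1.75% city = 7.75% → €3.16
LED flashlight €28.95: everything else → 6% + 1.75% city = 7.75% → €2.24
Stainless water bottle €31.17: everything else → 6% + 1.75% city = 7.75% → €2.42
Laundry detergent €15.84: everything else → 6% + 1.75% city = 7.75% → €1.23
Sundress €77.78: apparel → 9% + 0% city = 9% → €7.00
Running shoes €136.57: apparel → 9% + 0% city = 9% → €12.29
Hoodie €79.80: apparel → 9% + 0% city = 9% → €7.18
Olive oil (1 L) €12.76: unprepared groceries → 0% + 0% city = 0% → €0.00
Subtotal = €479.70; tax = €40.25; total due = €519.95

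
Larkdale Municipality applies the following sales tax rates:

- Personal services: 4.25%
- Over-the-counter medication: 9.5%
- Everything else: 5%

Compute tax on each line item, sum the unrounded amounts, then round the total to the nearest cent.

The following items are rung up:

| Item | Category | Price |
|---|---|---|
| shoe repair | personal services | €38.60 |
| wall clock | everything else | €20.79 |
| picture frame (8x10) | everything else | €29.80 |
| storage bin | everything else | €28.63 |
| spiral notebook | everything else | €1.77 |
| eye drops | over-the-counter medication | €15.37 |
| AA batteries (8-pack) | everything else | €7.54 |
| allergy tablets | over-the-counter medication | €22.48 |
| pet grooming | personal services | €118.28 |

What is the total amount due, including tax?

Shoe repair €38.60: personal services → 4.25% → €1.6405
Wall clock €20.79: everything else → 5% → €1.0395
Picture frame (8x10) €29.80: everything else → 5% → €1.49
Storage bin €28.63: everything else → 5% → €1.4315
Spiral notebook €1.77: everything else → 5% → €0.0885
Eye drops €15.37: over-the-counter medication → 9.5% → €1.46015
AA batteries (8-pack) €7.54: everything else → 5% → €0.377
Allergy tablets €22.48: over-the-counter medication → 9.5% → €2.1356
Pet grooming €118.28: personal services → 4.25% → €5.0269
Subtotal = €283.26; unrounded tax = €14.68965 → €14.69; total due = €297.95

€297.95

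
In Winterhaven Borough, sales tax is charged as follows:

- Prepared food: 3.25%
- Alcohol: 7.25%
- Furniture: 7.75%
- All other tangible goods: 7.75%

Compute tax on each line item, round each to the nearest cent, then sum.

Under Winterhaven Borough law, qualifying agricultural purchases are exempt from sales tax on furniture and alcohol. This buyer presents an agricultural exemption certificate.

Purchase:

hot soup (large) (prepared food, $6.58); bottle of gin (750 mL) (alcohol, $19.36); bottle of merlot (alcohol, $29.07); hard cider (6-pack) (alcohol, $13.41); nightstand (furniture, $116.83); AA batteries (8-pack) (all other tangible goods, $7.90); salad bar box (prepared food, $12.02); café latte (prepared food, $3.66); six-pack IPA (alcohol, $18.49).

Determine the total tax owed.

$1.33

Hot soup (large) $6.58: prepared food → 3.25% → $0.21
Bottle of gin (750 mL) $19.36: alcohol, buyer-exempt → 0% → $0.00
Bottle of merlot $29.07: alcohol, buyer-exempt → 0% → $0.00
Hard cider (6-pack) $13.41: alcohol, buyer-exempt → 0% → $0.00
Nightstand $116.83: furniture, buyer-exempt → 0% → $0.00
AA batteries (8-pack) $7.90: all other tangible goods → 7.75% → $0.61
Salad bar box $12.02: prepared food → 3.25% → $0.39
Café latte $3.66: prepared food → 3.25% → $0.12
Six-pack IPA $18.49: alcohol, buyer-exempt → 0% → $0.00
Total tax = $0.21 + $0.61 + $0.39 + $0.12 = $1.33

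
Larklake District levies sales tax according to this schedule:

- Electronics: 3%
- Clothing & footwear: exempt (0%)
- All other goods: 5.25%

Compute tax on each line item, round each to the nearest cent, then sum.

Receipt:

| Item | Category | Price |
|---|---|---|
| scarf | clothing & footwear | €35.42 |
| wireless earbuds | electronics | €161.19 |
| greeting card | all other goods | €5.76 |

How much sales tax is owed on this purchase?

Scarf €35.42: clothing & footwear → 0% → €0.00
Wireless earbuds €161.19: electronics → 3% → €4.84
Greeting card €5.76: all other goods → 5.25% → €0.30
Total tax = €4.84 + €0.30 = €5.14

€5.14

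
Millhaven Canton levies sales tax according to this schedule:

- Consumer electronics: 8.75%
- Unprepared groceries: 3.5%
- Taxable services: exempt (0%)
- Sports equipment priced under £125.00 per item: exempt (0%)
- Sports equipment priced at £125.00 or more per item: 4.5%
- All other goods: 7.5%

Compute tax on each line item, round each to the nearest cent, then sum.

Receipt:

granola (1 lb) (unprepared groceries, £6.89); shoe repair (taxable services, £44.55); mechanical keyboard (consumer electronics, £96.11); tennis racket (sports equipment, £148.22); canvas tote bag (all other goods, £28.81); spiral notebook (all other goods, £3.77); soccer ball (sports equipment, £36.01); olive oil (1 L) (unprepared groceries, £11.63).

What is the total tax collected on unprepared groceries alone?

Granola (1 lb) £6.89: unprepared groceries → 3.5% → £0.24
Olive oil (1 L) £11.63: unprepared groceries → 3.5% → £0.41
Tax on unprepared groceries = £0.24 + £0.41 = £0.65

£0.65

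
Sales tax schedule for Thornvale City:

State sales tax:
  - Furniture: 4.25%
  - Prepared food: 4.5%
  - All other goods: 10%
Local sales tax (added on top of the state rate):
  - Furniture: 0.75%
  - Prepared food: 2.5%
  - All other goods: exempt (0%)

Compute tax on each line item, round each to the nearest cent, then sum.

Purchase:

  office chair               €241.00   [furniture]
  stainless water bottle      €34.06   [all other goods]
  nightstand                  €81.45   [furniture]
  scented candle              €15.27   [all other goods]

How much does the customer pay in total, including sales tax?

€392.84

Office chair €241.00: furniture → 4.25% + 0.75% local = 5% → €12.05
Stainless water bottle €34.06: all other goods → 10% + 0% local = 10% → €3.41
Nightstand €81.45: furniture → 4.25% + 0.75% local = 5% → €4.07
Scented candle €15.27: all other goods → 10% + 0% local = 10% → €1.53
Subtotal = €371.78; tax = €21.06; total due = €392.84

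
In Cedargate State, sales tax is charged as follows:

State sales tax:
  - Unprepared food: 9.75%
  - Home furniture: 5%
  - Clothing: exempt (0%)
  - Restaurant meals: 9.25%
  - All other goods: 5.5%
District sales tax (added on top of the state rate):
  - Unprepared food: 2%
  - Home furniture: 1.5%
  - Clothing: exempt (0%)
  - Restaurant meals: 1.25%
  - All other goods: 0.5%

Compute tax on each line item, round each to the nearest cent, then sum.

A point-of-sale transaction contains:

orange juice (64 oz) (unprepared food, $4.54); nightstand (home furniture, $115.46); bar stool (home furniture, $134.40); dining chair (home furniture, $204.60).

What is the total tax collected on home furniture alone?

$29.54

Nightstand $115.46: home furniture → 5% + 1.5% district = 6.5% → $7.50
Bar stool $134.40: home furniture → 5% + 1.5% district = 6.5% → $8.74
Dining chair $204.60: home furniture → 5% + 1.5% district = 6.5% → $13.30
Tax on home furniture = $7.50 + $8.74 + $13.30 = $29.54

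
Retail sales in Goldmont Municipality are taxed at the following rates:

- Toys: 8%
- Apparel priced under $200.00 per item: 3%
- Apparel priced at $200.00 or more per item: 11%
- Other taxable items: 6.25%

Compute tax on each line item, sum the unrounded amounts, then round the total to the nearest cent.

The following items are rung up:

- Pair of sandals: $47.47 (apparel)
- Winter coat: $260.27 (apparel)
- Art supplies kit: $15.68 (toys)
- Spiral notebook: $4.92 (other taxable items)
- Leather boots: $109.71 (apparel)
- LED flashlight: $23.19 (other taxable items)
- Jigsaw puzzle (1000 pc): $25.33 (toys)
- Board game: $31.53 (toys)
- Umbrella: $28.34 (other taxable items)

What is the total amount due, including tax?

$589.12

Pair of sandals $47.47: apparel, under $200.00 → 3% → $1.4241
Winter coat $260.27: apparel, $200.00 or more → 11% → $28.6297
Art supplies kit $15.68: toys → 8% → $1.2544
Spiral notebook $4.92: other taxable items → 6.25% → $0.3075
Leather boots $109.71: apparel, under $200.00 → 3% → $3.2913
LED flashlight $23.19: other taxable items → 6.25% → $1.449375
Jigsaw puzzle (1000 pc) $25.33: toys → 8% → $2.0264
Board game $31.53: toys → 8% → $2.5224
Umbrella $28.34: other taxable items → 6.25% → $1.77125
Subtotal = $546.44; unrounded tax = $42.676425 → $42.68; total due = $589.12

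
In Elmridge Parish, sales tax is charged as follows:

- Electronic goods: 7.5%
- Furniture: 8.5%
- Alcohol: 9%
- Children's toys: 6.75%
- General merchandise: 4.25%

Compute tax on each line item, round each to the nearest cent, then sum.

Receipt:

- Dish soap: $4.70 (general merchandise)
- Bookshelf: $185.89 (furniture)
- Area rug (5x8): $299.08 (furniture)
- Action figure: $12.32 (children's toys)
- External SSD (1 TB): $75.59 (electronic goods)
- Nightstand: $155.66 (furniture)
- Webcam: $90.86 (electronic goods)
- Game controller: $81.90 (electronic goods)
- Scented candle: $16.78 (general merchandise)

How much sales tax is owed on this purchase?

Dish soap $4.70: general merchandise → 4.25% → $0.20
Bookshelf $185.89: furniture → 8.5% → $15.80
Area rug (5x8) $299.08: furniture → 8.5% → $25.42
Action figure $12.32: children's toys → 6.75% → $0.83
External SSD (1 TB) $75.59: electronic goods → 7.5% → $5.67
Nightstand $155.66: furniture → 8.5% → $13.23
Webcam $90.86: electronic goods → 7.5% → $6.81
Game controller $81.90: electronic goods → 7.5% → $6.14
Scented candle $16.78: general merchandise → 4.25% → $0.71
Total tax = $0.20 + $15.80 + $25.42 + $0.83 + $5.67 + $13.23 + $6.81 + $6.14 + $0.71 = $74.81

$74.81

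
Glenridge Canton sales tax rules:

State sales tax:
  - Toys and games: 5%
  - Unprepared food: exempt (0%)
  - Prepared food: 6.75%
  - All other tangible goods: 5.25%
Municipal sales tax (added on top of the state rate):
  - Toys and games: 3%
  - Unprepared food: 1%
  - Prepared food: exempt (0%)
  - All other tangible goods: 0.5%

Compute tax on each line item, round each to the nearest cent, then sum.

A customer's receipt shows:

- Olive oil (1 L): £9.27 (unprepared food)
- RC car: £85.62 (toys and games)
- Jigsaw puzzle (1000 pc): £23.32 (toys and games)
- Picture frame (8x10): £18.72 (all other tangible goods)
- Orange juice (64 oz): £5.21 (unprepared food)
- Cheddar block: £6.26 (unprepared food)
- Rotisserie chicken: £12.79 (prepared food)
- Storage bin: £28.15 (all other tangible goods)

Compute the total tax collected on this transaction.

Olive oil (1 L) £9.27: unprepared food → 0% + 1% municipal = 1% → £0.09
RC car £85.62: toys and games → 5% + 3% municipal = 8% → £6.85
Jigsaw puzzle (1000 pc) £23.32: toys and games → 5% + 3% municipal = 8% → £1.87
Picture frame (8x10) £18.72: all other tangible goods → 5.25% + 0.5% municipal = 5.75% → £1.08
Orange juice (64 oz) £5.21: unprepared food → 0% + 1% municipal = 1% → £0.05
Cheddar block £6.26: unprepared food → 0% + 1% municipal = 1% → £0.06
Rotisserie chicken £12.79: prepared food → 6.75% + 0% municipal = 6.75% → £0.86
Storage bin £28.15: all other tangible goods → 5.25% + 0.5% municipal = 5.75% → £1.62
Total tax = £0.09 + £6.85 + £1.87 + £1.08 + £0.05 + £0.06 + £0.86 + £1.62 = £12.48

£12.48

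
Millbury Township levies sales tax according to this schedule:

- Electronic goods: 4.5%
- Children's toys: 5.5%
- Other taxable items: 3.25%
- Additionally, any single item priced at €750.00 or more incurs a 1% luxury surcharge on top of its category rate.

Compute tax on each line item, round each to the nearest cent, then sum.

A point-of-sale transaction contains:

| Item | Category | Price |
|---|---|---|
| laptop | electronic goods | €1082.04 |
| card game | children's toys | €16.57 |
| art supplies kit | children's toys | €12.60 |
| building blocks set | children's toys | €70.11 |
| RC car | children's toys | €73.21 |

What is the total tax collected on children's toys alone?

Card game €16.57: children's toys → 5.5% → €0.91
Art supplies kit €12.60: children's toys → 5.5% → €0.69
Building blocks set €70.11: children's toys → 5.5% → €3.86
RC car €73.21: children's toys → 5.5% → €4.03
Tax on children's toys = €0.91 + €0.69 + €3.86 + €4.03 = €9.49

€9.49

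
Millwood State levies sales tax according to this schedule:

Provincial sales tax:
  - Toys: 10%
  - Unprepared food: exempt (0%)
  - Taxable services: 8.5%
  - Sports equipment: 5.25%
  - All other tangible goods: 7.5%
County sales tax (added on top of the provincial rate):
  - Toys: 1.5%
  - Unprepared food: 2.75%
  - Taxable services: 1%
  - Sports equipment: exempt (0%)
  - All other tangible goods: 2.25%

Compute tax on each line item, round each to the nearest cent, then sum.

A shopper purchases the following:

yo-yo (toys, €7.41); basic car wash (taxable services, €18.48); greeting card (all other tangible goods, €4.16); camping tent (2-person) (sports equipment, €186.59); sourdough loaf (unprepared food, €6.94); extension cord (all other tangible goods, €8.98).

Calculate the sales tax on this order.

€13.89

Yo-yo €7.41: toys → 10% + 1.5% county = 11.5% → €0.85
Basic car wash €18.48: taxable services → 8.5% + 1% county = 9.5% → €1.76
Greeting card €4.16: all other tangible goods → 7.5% + 2.25% county = 9.75% → €0.41
Camping tent (2-person) €186.59: sports equipment → 5.25% + 0% county = 5.25% → €9.80
Sourdough loaf €6.94: unprepared food → 0% + 2.75% county = 2.75% → €0.19
Extension cord €8.98: all other tangible goods → 7.5% + 2.25% county = 9.75% → €0.88
Total tax = €0.85 + €1.76 + €0.41 + €9.80 + €0.19 + €0.88 = €13.89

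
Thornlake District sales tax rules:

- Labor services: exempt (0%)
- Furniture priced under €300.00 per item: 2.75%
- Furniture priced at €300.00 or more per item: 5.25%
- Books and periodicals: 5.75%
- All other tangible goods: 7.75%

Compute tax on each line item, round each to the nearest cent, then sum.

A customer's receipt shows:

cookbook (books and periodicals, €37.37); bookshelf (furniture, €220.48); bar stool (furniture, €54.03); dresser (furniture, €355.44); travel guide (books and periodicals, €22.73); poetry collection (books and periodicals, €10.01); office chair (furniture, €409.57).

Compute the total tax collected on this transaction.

Cookbook €37.37: books and periodicals → 5.75% → €2.15
Bookshelf €220.48: furniture, under €300.00 → 2.75% → €6.06
Bar stool €54.03: furniture, under €300.00 → 2.75% → €1.49
Dresser €355.44: furniture, €300.00 or more → 5.25% → €18.66
Travel guide €22.73: books and periodicals → 5.75% → €1.31
Poetry collection €10.01: books and periodicals → 5.75% → €0.58
Office chair €409.57: furniture, €300.00 or more → 5.25% → €21.50
Total tax = €2.15 + €6.06 + €1.49 + €18.66 + €1.31 + €0.58 + €21.50 = €51.75

€51.75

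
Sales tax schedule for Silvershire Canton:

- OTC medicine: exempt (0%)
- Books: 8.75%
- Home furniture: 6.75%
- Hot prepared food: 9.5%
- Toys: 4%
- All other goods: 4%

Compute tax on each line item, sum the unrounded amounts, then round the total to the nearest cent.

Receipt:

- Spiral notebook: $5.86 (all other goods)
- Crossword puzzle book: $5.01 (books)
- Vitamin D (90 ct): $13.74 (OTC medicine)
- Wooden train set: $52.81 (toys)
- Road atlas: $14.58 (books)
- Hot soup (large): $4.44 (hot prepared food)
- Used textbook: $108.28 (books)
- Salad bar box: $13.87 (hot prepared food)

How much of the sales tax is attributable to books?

$11.19

Crossword puzzle book $5.01: books → 8.75% → $0.438375
Road atlas $14.58: books → 8.75% → $1.27575
Used textbook $108.28: books → 8.75% → $9.4745
Tax on books: unrounded sum = $11.188625 → $11.19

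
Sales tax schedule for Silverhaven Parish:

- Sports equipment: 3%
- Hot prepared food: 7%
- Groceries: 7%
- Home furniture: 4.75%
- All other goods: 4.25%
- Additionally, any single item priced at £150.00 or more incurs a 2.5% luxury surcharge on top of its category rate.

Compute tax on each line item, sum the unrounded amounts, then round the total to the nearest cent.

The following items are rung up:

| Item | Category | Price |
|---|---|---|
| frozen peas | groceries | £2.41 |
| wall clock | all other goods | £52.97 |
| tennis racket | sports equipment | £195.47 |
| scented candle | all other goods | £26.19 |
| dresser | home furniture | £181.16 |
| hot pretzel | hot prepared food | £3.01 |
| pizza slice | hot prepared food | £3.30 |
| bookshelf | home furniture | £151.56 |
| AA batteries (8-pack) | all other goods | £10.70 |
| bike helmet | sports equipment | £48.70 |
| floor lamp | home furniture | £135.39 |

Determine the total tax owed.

£47.19

Frozen peas £2.41: groceries → 7% → £0.1687
Wall clock £52.97: all other goods → 4.25% → £2.251225
Tennis racket £195.47: sports equipment → 3% + 2.5% surcharge = 5.5% → £10.75085
Scented candle £26.19: all other goods → 4.25% → £1.113075
Dresser £181.16: home furniture → 4.75% + 2.5% surcharge = 7.25% → £13.1341
Hot pretzel £3.01: hot prepared food → 7% → £0.2107
Pizza slice £3.30: hot prepared food → 7% → £0.231
Bookshelf £151.56: home furniture → 4.75% + 2.5% surcharge = 7.25% → £10.9881
AA batteries (8-pack) £10.70: all other goods → 4.25% → £0.45475
Bike helmet £48.70: sports equipment → 3% → £1.461
Floor lamp £135.39: home furniture → 4.75% → £6.431025
Unrounded tax sum = £47.194525 → £47.19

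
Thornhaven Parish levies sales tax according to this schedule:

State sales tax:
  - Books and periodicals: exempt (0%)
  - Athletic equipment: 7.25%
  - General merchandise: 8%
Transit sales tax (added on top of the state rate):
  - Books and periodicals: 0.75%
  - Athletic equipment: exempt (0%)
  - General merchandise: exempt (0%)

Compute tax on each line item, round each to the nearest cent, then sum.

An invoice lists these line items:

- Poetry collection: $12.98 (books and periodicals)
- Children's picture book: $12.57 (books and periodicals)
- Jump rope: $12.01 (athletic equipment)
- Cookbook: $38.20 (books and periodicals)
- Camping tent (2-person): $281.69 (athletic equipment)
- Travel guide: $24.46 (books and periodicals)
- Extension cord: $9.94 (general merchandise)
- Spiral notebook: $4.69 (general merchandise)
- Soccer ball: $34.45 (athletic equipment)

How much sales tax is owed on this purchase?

Poetry collection $12.98: books and periodicals → 0% + 0.75% transit = 0.75% → $0.10
Children's picture book $12.57: books and periodicals → 0% + 0.75% transit = 0.75% → $0.09
Jump rope $12.01: athletic equipment → 7.25% + 0% transit = 7.25% → $0.87
Cookbook $38.20: books and periodicals → 0% + 0.75% transit = 0.75% → $0.29
Camping tent (2-person) $281.69: athletic equipment → 7.25% + 0% transit = 7.25% → $20.42
Travel guide $24.46: books and periodicals → 0% + 0.75% transit = 0.75% → $0.18
Extension cord $9.94: general merchandise → 8% + 0% transit = 8% → $0.80
Spiral notebook $4.69: general merchandise → 8% + 0% transit = 8% → $0.38
Soccer ball $34.45: athletic equipment → 7.25% + 0% transit = 7.25% → $2.50
Total tax = $0.10 + $0.09 + $0.87 + $0.29 + $20.42 + $0.18 + $0.80 + $0.38 + $2.50 = $25.63

$25.63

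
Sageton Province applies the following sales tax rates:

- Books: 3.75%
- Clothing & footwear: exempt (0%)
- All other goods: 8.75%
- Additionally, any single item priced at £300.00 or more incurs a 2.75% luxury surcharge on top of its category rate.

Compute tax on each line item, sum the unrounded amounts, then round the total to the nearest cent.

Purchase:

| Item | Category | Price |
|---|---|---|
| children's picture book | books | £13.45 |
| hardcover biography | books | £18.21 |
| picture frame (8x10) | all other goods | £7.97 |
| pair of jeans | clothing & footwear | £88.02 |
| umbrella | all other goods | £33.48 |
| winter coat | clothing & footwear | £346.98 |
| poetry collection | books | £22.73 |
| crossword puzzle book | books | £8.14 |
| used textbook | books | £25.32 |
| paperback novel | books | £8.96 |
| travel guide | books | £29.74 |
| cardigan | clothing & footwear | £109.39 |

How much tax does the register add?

Children's picture book £13.45: books → 3.75% → £0.504375
Hardcover biography £18.21: books → 3.75% → £0.682875
Picture frame (8x10) £7.97: all other goods → 8.75% → £0.697375
Pair of jeans £88.02: clothing & footwear → 0% → £0.00
Umbrella £33.48: all other goods → 8.75% → £2.9295
Winter coat £346.98: clothing & footwear → 0% + 2.75% surcharge = 2.75% → £9.54195
Poetry collection £22.73: books → 3.75% → £0.852375
Crossword puzzle book £8.14: books → 3.75% → £0.30525
Used textbook £25.32: books → 3.75% → £0.9495
Paperback novel £8.96: books → 3.75% → £0.336
Travel guide £29.74: books → 3.75% → £1.11525
Cardigan £109.39: clothing & footwear → 0% → £0.00
Unrounded tax sum = £17.91445 → £17.91

£17.91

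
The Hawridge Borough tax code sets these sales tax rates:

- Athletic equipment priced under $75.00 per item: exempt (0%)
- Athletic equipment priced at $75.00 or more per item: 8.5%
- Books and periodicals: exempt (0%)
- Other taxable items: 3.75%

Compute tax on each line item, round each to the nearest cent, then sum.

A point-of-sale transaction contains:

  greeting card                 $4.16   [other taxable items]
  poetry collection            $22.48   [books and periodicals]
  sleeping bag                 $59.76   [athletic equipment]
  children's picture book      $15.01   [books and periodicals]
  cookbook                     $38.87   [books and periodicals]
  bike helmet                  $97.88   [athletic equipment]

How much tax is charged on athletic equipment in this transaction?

$8.32

Sleeping bag $59.76: athletic equipment, under $75.00 → 0% → $0.00
Bike helmet $97.88: athletic equipment, $75.00 or more → 8.5% → $8.32
Tax on athletic equipment = $0.00 + $8.32 = $8.32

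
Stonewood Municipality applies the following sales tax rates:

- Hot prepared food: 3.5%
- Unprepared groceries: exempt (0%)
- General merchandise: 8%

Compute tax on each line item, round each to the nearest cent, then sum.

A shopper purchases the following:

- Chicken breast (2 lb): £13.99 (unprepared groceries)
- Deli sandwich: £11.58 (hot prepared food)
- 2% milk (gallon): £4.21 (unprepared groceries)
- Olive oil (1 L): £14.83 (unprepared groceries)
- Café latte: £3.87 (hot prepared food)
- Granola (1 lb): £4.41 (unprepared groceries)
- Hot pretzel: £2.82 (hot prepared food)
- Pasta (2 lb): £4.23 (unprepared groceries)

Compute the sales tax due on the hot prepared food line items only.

Deli sandwich £11.58: hot prepared food → 3.5% → £0.41
Café latte £3.87: hot prepared food → 3.5% → £0.14
Hot pretzel £2.82: hot prepared food → 3.5% → £0.10
Tax on hot prepared food = £0.41 + £0.14 + £0.10 = £0.65

£0.65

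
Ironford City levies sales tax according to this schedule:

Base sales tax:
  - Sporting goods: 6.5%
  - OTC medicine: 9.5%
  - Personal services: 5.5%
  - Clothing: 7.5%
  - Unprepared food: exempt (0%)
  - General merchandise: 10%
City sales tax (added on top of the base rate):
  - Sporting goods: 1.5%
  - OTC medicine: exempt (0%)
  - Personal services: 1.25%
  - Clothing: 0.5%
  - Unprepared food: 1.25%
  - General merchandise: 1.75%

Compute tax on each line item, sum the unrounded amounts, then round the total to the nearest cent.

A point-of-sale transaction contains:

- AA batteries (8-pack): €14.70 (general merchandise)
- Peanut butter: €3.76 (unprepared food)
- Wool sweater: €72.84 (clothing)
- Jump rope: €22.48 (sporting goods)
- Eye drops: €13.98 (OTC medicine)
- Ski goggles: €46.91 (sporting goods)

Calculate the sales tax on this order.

AA batteries (8-pack) €14.70: general merchandise → 10% + 1.75% city = 11.75% → €1.72725
Peanut butter €3.76: unprepared food → 0% + 1.25% city = 1.25% → €0.047
Wool sweater €72.84: clothing → 7.5% + 0.5% city = 8% → €5.8272
Jump rope €22.48: sporting goods → 6.5% + 1.5% city = 8% → €1.7984
Eye drops €13.98: OTC medicine → 9.5% + 0% city = 9.5% → €1.3281
Ski goggles €46.91: sporting goods → 6.5% + 1.5% city = 8% → €3.7528
Unrounded tax sum = €14.48075 → €14.48

€14.48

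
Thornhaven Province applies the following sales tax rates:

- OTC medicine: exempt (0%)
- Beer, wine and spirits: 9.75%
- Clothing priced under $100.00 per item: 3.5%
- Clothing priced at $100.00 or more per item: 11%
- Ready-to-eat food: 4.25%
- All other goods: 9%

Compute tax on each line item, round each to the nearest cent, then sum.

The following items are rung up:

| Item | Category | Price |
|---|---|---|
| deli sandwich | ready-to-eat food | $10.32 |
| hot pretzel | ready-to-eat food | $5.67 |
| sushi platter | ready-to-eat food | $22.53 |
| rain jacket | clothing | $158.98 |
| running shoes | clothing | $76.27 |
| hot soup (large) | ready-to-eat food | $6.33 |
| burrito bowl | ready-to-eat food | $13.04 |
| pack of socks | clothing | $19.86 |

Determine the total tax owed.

$23.32

Deli sandwich $10.32: ready-to-eat food → 4.25% → $0.44
Hot pretzel $5.67: ready-to-eat food → 4.25% → $0.24
Sushi platter $22.53: ready-to-eat food → 4.25% → $0.96
Rain jacket $158.98: clothing, $100.00 or more → 11% → $17.49
Running shoes $76.27: clothing, under $100.00 → 3.5% → $2.67
Hot soup (large) $6.33: ready-to-eat food → 4.25% → $0.27
Burrito bowl $13.04: ready-to-eat food → 4.25% → $0.55
Pack of socks $19.86: clothing, under $100.00 → 3.5% → $0.70
Total tax = $0.44 + $0.24 + $0.96 + $17.49 + $2.67 + $0.27 + $0.55 + $0.70 = $23.32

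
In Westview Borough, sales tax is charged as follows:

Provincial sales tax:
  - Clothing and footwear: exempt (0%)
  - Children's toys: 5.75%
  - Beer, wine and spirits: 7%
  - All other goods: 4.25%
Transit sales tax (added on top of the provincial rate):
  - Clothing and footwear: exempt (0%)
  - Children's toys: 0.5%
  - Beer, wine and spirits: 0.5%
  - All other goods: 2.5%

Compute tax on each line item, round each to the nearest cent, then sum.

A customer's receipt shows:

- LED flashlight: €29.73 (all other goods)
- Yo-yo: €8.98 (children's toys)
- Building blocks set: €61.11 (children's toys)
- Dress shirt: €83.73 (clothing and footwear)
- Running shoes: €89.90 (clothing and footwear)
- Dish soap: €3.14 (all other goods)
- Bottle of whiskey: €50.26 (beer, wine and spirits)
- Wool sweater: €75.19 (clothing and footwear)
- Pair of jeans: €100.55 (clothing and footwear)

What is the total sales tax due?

LED flashlight €29.73: all other goods → 4.25% + 2.5% transit = 6.75% → €2.01
Yo-yo €8.98: children's toys → 5.75% + 0.5% transit = 6.25% → €0.56
Building blocks set €61.11: children's toys → 5.75% + 0.5% transit = 6.25% → €3.82
Dress shirt €83.73: clothing and footwear → 0% + 0% transit = 0% → €0.00
Running shoes €89.90: clothing and footwear → 0% + 0% transit = 0% → €0.00
Dish soap €3.14: all other goods → 4.25% + 2.5% transit = 6.75% → €0.21
Bottle of whiskey €50.26: beer, wine and spirits → 7% + 0.5% transit = 7.5% → €3.77
Wool sweater €75.19: clothing and footwear → 0% + 0% transit = 0% → €0.00
Pair of jeans €100.55: clothing and footwear → 0% + 0% transit = 0% → €0.00
Total tax = €2.01 + €0.56 + €3.82 + €0.21 + €3.77 = €10.37

€10.37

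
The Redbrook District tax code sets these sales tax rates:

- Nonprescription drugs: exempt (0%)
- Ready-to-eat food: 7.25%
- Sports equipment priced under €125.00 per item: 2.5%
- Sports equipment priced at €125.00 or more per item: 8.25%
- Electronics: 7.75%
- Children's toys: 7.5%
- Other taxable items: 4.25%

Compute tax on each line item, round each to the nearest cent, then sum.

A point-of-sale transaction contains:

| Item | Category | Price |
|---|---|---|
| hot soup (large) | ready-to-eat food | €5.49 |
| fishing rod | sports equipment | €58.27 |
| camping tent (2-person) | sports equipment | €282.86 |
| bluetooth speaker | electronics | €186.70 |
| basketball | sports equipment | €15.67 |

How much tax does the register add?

Hot soup (large) €5.49: ready-to-eat food → 7.25% → €0.40
Fishing rod €58.27: sports equipment, under €125.00 → 2.5% → €1.46
Camping tent (2-person) €282.86: sports equipment, €125.00 or more → 8.25% → €23.34
Bluetooth speaker €186.70: electronics → 7.75% → €14.47
Basketball €15.67: sports equipment, under €125.00 → 2.5% → €0.39
Total tax = €0.40 + €1.46 + €23.34 + €14.47 + €0.39 = €40.06

€40.06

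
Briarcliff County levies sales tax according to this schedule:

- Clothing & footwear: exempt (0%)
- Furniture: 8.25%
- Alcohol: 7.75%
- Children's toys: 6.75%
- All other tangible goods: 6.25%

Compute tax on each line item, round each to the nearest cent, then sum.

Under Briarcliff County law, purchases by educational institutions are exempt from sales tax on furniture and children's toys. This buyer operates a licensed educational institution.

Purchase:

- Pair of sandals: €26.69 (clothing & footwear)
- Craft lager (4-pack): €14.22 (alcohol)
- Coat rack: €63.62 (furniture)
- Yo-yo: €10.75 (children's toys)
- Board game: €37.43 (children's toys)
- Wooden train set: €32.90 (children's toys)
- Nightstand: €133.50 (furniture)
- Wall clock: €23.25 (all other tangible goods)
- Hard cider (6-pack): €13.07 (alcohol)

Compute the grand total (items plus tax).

Pair of sandals €26.69: clothing & footwear → 0% → €0.00
Craft lager (4-pack) €14.22: alcohol → 7.75% → €1.10
Coat rack €63.62: furniture, buyer-exempt → 0% → €0.00
Yo-yo €10.75: children's toys, buyer-exempt → 0% → €0.00
Board game €37.43: children's toys, buyer-exempt → 0% → €0.00
Wooden train set €32.90: children's toys, buyer-exempt → 0% → €0.00
Nightstand €133.50: furniture, buyer-exempt → 0% → €0.00
Wall clock €23.25: all other tangible goods → 6.25% → €1.45
Hard cider (6-pack) €13.07: alcohol → 7.75% → €1.01
Subtotal = €355.43; tax = €3.56; total due = €358.99

€358.99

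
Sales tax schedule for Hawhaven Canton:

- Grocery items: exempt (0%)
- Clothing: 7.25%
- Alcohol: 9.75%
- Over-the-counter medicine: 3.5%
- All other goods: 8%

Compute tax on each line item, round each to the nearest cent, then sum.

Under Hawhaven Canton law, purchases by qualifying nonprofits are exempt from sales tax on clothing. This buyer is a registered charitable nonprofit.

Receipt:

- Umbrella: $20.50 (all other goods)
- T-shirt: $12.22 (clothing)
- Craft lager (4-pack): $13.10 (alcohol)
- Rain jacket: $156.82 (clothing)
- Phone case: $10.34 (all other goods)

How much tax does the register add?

Umbrella $20.50: all other goods → 8% → $1.64
T-shirt $12.22: clothing, buyer-exempt → 0% → $0.00
Craft lager (4-pack) $13.10: alcohol → 9.75% → $1.28
Rain jacket $156.82: clothing, buyer-exempt → 0% → $0.00
Phone case $10.34: all other goods → 8% → $0.83
Total tax = $1.64 + $1.28 + $0.83 = $3.75

$3.75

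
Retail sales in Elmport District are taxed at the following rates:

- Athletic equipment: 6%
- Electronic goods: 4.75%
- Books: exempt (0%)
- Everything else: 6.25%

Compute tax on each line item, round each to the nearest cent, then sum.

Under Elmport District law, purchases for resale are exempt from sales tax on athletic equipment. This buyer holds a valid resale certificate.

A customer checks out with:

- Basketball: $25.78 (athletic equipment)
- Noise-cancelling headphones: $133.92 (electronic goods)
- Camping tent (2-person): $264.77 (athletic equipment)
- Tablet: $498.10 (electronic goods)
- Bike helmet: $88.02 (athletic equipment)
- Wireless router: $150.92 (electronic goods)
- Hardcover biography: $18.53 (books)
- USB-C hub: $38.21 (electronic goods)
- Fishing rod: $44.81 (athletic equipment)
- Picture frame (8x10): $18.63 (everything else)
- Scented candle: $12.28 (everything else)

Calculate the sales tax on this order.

$40.93

Basketball $25.78: athletic equipment, buyer-exempt → 0% → $0.00
Noise-cancelling headphones $133.92: electronic goods → 4.75% → $6.36
Camping tent (2-person) $264.77: athletic equipment, buyer-exempt → 0% → $0.00
Tablet $498.10: electronic goods → 4.75% → $23.66
Bike helmet $88.02: athletic equipment, buyer-exempt → 0% → $0.00
Wireless router $150.92: electronic goods → 4.75% → $7.17
Hardcover biography $18.53: books → 0% → $0.00
USB-C hub $38.21: electronic goods → 4.75% → $1.81
Fishing rod $44.81: athletic equipment, buyer-exempt → 0% → $0.00
Picture frame (8x10) $18.63: everything else → 6.25% → $1.16
Scented candle $12.28: everything else → 6.25% → $0.77
Total tax = $6.36 + $23.66 + $7.17 + $1.81 + $1.16 + $0.77 = $40.93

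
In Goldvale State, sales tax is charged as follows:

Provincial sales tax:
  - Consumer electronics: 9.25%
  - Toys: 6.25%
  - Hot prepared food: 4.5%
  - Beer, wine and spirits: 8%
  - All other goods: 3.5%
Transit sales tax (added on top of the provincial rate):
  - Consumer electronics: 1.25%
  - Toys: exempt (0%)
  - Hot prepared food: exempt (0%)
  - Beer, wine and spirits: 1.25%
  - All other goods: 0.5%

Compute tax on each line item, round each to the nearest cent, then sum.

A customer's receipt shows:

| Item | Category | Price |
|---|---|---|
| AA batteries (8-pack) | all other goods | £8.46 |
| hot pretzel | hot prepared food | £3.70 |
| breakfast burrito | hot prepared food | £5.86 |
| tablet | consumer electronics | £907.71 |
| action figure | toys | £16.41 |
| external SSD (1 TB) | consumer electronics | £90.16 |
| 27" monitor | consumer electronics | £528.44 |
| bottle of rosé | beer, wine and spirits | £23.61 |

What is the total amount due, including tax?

£1748.60

AA batteries (8-pack) £8.46: all other goods → 3.5% + 0.5% transit = 4% → £0.34
Hot pretzel £3.70: hot prepared food → 4.5% + 0% transit = 4.5% → £0.17
Breakfast burrito £5.86: hot prepared food → 4.5% + 0% transit = 4.5% → £0.26
Tablet £907.71: consumer electronics → 9.25% + 1.25% transit = 10.5% → £95.31
Action figure £16.41: toys → 6.25% + 0% transit = 6.25% → £1.03
External SSD (1 TB) £90.16: consumer electronics → 9.25% + 1.25% transit = 10.5% → £9.47
27" monitor £528.44: consumer electronics → 9.25% + 1.25% transit = 10.5% → £55.49
Bottle of rosé £23.61: beer, wine and spirits → 8% + 1.25% transit = 9.25% → £2.18
Subtotal = £1584.35; tax = £164.25; total due = £1748.60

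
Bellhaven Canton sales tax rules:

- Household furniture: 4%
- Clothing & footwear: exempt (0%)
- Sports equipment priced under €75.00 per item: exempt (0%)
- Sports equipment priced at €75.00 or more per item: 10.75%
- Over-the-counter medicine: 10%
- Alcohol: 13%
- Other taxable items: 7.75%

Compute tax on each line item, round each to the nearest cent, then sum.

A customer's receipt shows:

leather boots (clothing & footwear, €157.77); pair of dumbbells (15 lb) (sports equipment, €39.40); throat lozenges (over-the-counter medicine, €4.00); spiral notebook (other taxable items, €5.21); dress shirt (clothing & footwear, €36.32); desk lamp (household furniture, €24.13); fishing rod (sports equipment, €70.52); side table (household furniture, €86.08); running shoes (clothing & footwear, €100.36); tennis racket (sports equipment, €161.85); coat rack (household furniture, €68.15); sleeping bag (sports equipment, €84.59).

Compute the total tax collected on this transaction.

Leather boots €157.77: clothing & footwear → 0% → €0.00
Pair of dumbbells (15 lb) €39.40: sports equipment, under €75.00 → 0% → €0.00
Throat lozenges €4.00: over-the-counter medicine → 10% → €0.40
Spiral notebook €5.21: other taxable items → 7.75% → €0.40
Dress shirt €36.32: clothing & footwear → 0% → €0.00
Desk lamp €24.13: household furniture → 4% → €0.97
Fishing rod €70.52: sports equipment, under €75.00 → 0% → €0.00
Side table €86.08: household furniture → 4% → €3.44
Running shoes €100.36: clothing & footwear → 0% → €0.00
Tennis racket €161.85: sports equipment, €75.00 or more → 10.75% → €17.40
Coat rack €68.15: household furniture → 4% → €2.73
Sleeping bag €84.59: sports equipment, €75.00 or more → 10.75% → €9.09
Total tax = €0.40 + €0.40 + €0.97 + €3.44 + €17.40 + €2.73 + €9.09 = €34.43

€34.43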